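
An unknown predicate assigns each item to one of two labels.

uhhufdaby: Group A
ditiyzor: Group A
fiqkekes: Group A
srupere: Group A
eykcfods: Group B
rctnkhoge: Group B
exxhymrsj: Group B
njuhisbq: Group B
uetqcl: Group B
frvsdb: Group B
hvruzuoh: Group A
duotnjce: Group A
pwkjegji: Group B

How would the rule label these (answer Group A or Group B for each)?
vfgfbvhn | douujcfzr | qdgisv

Group B, Group A, Group B

'Group A' ⟺ has ≥ 3 vowels.
vfgfbvhn — 0 vowels, hence Group B. douujcfzr — 3 vowels, hence Group A. qdgisv — 1 vowel, hence Group B.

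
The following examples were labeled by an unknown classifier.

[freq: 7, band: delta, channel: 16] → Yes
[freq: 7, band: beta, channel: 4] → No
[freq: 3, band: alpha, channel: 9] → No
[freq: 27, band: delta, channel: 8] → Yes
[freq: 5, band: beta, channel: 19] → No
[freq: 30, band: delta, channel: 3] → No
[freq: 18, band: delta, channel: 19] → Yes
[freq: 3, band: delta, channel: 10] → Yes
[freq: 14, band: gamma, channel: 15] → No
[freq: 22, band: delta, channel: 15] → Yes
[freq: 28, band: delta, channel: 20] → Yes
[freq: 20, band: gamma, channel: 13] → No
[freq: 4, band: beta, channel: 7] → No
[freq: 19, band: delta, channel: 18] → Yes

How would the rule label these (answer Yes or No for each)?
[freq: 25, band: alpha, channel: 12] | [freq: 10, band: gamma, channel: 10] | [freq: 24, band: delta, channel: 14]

The common property of the 'Yes' items is: band is delta AND freq ≤ 28. No 'No' item has it.
[freq: 25, band: alpha, channel: 12]: band is alpha, freq = 25, does not pass → No.
[freq: 10, band: gamma, channel: 10]: band is gamma, freq = 10, does not pass → No.
[freq: 24, band: delta, channel: 14]: band is delta, freq = 24, fits → Yes.

No, No, Yes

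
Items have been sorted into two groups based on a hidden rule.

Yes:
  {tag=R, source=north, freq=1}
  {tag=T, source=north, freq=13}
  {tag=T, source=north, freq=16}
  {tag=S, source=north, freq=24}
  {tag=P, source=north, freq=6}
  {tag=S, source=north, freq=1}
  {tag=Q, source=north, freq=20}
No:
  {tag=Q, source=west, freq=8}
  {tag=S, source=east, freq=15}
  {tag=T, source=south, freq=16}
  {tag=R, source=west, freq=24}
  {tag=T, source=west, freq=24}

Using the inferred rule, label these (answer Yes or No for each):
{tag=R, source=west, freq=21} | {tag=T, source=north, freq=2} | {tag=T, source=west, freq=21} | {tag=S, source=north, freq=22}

No, Yes, No, Yes

The classifier is using: source is north.
{tag=R, source=west, freq=21} — source is west, hence No.
{tag=T, source=north, freq=2} — source is north, hence Yes.
{tag=T, source=west, freq=21} — source is west, hence No.
{tag=S, source=north, freq=22} — source is north, hence Yes.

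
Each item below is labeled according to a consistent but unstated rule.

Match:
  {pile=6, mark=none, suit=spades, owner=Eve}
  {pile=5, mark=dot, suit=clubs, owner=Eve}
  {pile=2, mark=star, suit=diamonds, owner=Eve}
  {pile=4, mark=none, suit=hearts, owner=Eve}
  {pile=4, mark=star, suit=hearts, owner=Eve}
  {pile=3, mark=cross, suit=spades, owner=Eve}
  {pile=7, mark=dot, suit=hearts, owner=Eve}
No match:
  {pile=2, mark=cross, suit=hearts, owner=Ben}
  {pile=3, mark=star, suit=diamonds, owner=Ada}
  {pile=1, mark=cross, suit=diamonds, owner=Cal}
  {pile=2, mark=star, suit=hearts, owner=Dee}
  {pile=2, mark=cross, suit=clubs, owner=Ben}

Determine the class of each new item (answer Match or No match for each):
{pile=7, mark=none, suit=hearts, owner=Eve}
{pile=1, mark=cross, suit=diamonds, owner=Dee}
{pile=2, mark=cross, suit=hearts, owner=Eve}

Match, No match, Match

The common property of the 'Match' items is: owner is Eve. No 'No match' item has it.
{pile=7, mark=none, suit=hearts, owner=Eve}: Match (owner is Eve). {pile=1, mark=cross, suit=diamonds, owner=Dee}: No match (owner is Dee). {pile=2, mark=cross, suit=hearts, owner=Eve}: Match (owner is Eve).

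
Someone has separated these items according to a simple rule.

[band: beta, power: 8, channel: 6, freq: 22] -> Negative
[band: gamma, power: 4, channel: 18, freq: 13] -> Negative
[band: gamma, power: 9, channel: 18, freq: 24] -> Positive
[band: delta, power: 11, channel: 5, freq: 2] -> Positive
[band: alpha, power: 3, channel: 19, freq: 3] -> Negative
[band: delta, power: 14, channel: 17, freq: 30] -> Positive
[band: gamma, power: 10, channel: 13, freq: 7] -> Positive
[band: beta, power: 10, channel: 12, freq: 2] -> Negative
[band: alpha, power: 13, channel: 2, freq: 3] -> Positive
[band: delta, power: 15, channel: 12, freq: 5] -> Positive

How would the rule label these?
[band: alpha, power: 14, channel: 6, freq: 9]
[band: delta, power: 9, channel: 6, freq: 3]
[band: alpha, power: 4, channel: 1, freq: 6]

The rule appears to be: band is not beta AND power ≥ 8.
[band: alpha, power: 14, channel: 6, freq: 9]: Positive (band is alpha, power = 14). [band: delta, power: 9, channel: 6, freq: 3]: Positive (band is delta, power = 9). [band: alpha, power: 4, channel: 1, freq: 6]: Negative (band is alpha, power = 4).

Positive, Positive, Negative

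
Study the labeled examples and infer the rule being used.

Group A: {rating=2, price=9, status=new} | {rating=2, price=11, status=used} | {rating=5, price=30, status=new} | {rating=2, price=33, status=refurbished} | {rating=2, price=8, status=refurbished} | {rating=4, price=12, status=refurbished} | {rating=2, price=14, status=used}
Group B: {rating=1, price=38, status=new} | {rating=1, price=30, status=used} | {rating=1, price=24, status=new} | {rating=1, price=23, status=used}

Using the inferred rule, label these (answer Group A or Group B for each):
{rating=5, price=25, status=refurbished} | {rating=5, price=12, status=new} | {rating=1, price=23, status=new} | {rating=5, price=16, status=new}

Group A, Group A, Group B, Group A

Every 'Group A' example satisfies: rating ≥ 2. None of the 'Group B' examples do.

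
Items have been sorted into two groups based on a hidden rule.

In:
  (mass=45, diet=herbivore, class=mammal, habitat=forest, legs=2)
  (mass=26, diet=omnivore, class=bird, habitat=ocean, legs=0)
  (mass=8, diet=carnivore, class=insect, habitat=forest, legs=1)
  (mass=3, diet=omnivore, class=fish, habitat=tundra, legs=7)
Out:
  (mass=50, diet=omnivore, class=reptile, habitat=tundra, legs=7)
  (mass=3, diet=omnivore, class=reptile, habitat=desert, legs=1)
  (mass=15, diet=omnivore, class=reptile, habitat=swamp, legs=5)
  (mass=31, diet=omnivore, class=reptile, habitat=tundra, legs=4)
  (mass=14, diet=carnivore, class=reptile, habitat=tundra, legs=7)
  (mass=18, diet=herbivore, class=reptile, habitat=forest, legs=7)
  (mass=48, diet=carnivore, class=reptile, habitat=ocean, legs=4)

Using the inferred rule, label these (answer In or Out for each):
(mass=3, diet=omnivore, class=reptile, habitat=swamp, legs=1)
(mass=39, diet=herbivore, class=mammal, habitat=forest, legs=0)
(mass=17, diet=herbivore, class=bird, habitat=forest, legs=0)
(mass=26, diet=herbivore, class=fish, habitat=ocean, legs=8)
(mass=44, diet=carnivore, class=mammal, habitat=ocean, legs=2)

The distinguishing property — class is not reptile — holds for all the 'In' cases and none of the 'Out' cases.
(mass=3, diet=omnivore, class=reptile, habitat=swamp, legs=1) → class is reptile → Out.
(mass=39, diet=herbivore, class=mammal, habitat=forest, legs=0) → class is mammal → In.
(mass=17, diet=herbivore, class=bird, habitat=forest, legs=0) → class is bird → In.
(mass=26, diet=herbivore, class=fish, habitat=ocean, legs=8) → class is fish → In.
(mass=44, diet=carnivore, class=mammal, habitat=ocean, legs=2) → class is mammal → In.

Out, In, In, In, In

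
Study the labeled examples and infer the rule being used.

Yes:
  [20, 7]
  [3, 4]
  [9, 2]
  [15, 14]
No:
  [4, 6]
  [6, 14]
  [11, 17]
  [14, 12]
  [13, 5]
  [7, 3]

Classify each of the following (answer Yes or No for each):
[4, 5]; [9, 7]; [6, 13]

A rule that fits every label: sum is odd — true of each 'Yes' example, false of each 'No' one.
Yes: [4, 5], since 4+5 = 9. No: [9, 7], since 9+7 = 16. Yes: [6, 13], since 6+13 = 19.

Yes, No, Yes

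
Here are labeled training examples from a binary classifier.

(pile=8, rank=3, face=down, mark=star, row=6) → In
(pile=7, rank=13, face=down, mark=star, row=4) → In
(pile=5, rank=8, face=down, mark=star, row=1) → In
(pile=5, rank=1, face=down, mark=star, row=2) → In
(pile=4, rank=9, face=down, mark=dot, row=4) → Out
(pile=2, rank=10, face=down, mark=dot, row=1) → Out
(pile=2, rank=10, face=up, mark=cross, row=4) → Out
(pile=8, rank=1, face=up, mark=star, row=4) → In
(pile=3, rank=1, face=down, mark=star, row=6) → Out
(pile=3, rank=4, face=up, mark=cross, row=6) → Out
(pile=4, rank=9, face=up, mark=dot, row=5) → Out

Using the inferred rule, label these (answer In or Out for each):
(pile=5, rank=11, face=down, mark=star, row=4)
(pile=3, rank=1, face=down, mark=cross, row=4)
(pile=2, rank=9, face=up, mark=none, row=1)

The pattern is that an item is 'In' exactly when: pile ≥ 5.

In, Out, Out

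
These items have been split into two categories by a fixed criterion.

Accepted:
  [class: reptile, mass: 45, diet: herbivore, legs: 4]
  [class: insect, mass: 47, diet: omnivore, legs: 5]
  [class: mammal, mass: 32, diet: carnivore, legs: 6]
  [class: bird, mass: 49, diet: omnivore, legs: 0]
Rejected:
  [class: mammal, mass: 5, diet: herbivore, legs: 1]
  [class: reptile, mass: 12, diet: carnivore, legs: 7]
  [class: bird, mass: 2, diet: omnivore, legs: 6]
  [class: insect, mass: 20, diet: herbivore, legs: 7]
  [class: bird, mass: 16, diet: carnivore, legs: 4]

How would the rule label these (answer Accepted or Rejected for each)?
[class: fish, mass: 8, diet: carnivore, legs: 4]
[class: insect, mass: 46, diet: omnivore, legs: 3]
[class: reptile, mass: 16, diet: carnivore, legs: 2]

One predicate separates the groups cleanly: mass ≥ 32.
[class: fish, mass: 8, diet: carnivore, legs: 4] — mass = 8, hence Rejected.
[class: insect, mass: 46, diet: omnivore, legs: 3] — mass = 46, hence Accepted.
[class: reptile, mass: 16, diet: carnivore, legs: 2] — mass = 16, hence Rejected.

Rejected, Accepted, Rejected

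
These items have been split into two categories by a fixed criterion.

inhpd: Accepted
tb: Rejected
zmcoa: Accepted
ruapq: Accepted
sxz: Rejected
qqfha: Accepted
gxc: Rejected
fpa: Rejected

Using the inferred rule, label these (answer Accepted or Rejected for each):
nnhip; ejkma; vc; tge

Accepted, Accepted, Rejected, Rejected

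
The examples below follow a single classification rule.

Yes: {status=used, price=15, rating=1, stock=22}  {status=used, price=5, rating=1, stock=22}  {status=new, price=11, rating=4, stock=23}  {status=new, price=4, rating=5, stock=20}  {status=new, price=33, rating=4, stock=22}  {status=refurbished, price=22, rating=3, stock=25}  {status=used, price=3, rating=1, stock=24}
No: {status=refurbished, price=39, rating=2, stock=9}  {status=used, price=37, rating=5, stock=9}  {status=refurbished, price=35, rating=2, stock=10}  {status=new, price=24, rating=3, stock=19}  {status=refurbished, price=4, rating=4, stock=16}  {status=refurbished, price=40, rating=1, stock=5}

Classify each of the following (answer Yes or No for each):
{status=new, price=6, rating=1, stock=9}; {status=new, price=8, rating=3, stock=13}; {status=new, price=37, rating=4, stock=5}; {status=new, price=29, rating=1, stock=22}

No, No, No, Yes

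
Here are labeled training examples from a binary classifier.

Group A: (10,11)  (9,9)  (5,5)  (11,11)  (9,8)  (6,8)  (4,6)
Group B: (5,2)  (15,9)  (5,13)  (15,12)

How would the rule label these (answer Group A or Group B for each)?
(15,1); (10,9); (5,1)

Group B, Group A, Group B

The pattern is that an item is 'Group A' exactly when: |first − second| ≤ 2.
Group B: (15,1), since |15−1| = 14.
Group A: (10,9), since |10−9| = 1.
Group B: (5,1), since |5−1| = 4.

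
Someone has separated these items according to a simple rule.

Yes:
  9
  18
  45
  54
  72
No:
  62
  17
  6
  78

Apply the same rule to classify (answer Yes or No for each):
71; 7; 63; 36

No, No, Yes, Yes

The classifier is using: multiple of 9.
71: 71 = 9·7 + 8 — doesn't qualify, so No.
7: 7 = 9·0 + 7 — doesn't qualify, so No.
63: 63 = 9·7 — checks out, so Yes.
36: 36 = 9·4 — checks out, so Yes.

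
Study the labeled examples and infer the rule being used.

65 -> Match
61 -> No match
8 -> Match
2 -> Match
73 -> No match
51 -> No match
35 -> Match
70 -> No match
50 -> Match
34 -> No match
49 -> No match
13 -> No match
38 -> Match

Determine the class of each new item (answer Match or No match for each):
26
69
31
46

One predicate separates the groups cleanly: ≡ 2 (mod 3).

Match, No match, No match, No match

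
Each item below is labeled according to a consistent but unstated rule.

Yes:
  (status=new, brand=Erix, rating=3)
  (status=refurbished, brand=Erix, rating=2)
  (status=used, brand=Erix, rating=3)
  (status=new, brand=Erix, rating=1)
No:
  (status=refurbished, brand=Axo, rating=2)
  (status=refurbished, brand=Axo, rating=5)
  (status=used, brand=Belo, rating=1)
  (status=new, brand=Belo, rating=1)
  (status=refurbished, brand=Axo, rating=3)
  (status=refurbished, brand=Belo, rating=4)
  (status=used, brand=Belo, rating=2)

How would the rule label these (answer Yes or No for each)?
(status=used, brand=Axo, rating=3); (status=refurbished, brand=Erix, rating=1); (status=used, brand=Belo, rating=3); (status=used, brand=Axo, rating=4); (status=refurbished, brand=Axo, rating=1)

The rule appears to be: brand is Erix.
(status=used, brand=Axo, rating=3) → brand is Axo → No.
(status=refurbished, brand=Erix, rating=1) → brand is Erix → Yes.
(status=used, brand=Belo, rating=3) → brand is Belo → No.
(status=used, brand=Axo, rating=4) → brand is Axo → No.
(status=refurbished, brand=Axo, rating=1) → brand is Axo → No.

No, Yes, No, No, No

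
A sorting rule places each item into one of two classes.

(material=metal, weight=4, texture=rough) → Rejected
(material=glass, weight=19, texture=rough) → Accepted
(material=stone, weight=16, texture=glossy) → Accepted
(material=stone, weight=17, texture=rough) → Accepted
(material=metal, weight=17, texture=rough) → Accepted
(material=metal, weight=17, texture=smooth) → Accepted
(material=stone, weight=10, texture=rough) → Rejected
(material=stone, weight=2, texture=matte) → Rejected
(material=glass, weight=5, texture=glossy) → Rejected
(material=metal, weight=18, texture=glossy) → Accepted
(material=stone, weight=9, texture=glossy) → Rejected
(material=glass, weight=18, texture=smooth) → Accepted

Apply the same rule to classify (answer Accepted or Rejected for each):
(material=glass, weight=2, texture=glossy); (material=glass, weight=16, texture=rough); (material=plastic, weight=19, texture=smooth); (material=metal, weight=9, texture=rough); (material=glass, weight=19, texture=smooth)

Rejected, Accepted, Accepted, Rejected, Accepted

The simplest hypothesis consistent with all the labels is: weight ≥ 16.
Rejected: (material=glass, weight=2, texture=glossy), since weight = 2.
Accepted: (material=glass, weight=16, texture=rough), since weight = 16.
Accepted: (material=plastic, weight=19, texture=smooth), since weight = 19.
Rejected: (material=metal, weight=9, texture=rough), since weight = 9.
Accepted: (material=glass, weight=19, texture=smooth), since weight = 19.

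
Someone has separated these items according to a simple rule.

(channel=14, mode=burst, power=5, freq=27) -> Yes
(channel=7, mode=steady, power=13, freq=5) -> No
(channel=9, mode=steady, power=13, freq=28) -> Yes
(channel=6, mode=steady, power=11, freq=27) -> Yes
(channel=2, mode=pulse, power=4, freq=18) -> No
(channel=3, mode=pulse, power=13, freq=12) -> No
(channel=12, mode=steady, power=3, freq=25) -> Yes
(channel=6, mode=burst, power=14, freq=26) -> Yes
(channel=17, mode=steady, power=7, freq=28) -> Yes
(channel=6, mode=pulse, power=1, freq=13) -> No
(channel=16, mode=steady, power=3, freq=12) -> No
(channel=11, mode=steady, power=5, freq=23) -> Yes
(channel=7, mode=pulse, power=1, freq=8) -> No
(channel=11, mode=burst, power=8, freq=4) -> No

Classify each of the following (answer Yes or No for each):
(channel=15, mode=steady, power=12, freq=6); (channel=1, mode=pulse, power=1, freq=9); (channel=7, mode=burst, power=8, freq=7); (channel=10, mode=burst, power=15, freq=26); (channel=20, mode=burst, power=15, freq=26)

No, No, No, Yes, Yes

One predicate separates the groups cleanly: freq ≥ 23.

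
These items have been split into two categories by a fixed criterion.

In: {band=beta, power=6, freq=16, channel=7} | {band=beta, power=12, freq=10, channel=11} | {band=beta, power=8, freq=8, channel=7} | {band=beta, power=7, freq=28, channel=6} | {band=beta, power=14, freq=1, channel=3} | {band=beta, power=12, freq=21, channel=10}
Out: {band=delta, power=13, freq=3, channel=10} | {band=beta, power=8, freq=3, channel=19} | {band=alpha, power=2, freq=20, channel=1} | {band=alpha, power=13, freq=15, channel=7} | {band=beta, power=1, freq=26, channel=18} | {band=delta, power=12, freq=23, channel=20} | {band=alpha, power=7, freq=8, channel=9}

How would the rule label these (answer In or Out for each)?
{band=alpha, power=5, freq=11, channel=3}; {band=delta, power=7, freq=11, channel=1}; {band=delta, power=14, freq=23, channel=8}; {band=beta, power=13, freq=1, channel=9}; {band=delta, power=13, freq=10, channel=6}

Every 'In' example satisfies: band is beta AND channel ≤ 11. None of the 'Out' examples do.
{band=alpha, power=5, freq=11, channel=3} → band is alpha, channel = 3 → Out. {band=delta, power=7, freq=11, channel=1} → band is delta, channel = 1 → Out. {band=delta, power=14, freq=23, channel=8} → band is delta, channel = 8 → Out. {band=beta, power=13, freq=1, channel=9} → band is beta, channel = 9 → In. {band=delta, power=13, freq=10, channel=6} → band is delta, channel = 6 → Out.

Out, Out, Out, In, Out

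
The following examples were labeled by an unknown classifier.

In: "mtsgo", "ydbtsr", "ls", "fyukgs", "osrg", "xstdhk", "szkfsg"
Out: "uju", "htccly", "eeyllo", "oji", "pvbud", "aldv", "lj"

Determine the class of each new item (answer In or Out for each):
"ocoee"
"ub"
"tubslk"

Out, Out, In

The rule appears to be: contains 's'.
"ocoee" — no 's', hence Out. "ub" — no 's', hence Out. "tubslk" — has 's', hence In.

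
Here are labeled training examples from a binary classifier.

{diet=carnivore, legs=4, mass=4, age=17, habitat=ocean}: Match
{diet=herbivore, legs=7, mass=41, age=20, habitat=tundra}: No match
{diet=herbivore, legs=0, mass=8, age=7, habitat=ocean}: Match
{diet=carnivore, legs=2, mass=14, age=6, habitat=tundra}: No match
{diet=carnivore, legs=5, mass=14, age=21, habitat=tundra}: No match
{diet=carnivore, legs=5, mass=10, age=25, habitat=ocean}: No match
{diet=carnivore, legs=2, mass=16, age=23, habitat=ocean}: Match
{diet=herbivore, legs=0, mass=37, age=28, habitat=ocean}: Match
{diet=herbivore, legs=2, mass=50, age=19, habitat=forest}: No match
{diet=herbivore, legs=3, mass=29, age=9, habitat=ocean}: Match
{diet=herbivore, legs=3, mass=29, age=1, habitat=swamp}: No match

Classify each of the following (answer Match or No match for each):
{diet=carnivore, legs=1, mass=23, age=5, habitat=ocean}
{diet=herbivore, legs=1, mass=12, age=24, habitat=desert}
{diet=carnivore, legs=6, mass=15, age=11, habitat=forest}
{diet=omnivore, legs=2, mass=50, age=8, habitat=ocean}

The simplest hypothesis consistent with all the labels is: habitat is ocean AND legs ≤ 4.
{diet=carnivore, legs=1, mass=23, age=5, habitat=ocean}: Match (habitat is ocean, legs = 1). {diet=herbivore, legs=1, mass=12, age=24, habitat=desert}: No match (habitat is desert, legs = 1). {diet=carnivore, legs=6, mass=15, age=11, habitat=forest}: No match (habitat is forest, legs = 6). {diet=omnivore, legs=2, mass=50, age=8, habitat=ocean}: Match (habitat is ocean, legs = 2).

Match, No match, No match, Match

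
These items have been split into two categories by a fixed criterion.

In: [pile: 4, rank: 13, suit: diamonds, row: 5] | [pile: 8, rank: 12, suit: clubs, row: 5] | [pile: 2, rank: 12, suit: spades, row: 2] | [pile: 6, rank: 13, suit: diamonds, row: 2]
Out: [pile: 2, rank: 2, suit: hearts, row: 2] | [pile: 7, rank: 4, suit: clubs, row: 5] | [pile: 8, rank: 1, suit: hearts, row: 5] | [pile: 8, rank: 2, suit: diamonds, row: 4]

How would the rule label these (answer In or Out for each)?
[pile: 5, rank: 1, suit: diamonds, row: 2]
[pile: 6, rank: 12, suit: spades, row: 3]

One predicate separates the groups cleanly: rank ≥ 12.
[pile: 5, rank: 1, suit: diamonds, row: 2]: rank = 1, fails this test → Out. [pile: 6, rank: 12, suit: spades, row: 3]: rank = 12, satisfies this → In.

Out, In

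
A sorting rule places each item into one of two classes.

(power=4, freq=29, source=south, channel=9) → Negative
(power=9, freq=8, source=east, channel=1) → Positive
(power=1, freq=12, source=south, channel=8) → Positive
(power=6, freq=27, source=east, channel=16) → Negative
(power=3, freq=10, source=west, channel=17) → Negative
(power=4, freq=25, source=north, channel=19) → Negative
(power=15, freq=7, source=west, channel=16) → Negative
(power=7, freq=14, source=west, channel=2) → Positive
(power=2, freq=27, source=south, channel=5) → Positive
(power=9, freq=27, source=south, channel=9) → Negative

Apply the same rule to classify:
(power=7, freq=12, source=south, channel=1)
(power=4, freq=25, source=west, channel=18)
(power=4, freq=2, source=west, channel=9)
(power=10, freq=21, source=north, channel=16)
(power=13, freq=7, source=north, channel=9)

Positive, Negative, Negative, Negative, Negative

'Positive' ⟺ channel ≤ 8.
(power=7, freq=12, source=south, channel=1) → channel = 1 → Positive.
(power=4, freq=25, source=west, channel=18) → channel = 18 → Negative.
(power=4, freq=2, source=west, channel=9) → channel = 9 → Negative.
(power=10, freq=21, source=north, channel=16) → channel = 16 → Negative.
(power=13, freq=7, source=north, channel=9) → channel = 9 → Negative.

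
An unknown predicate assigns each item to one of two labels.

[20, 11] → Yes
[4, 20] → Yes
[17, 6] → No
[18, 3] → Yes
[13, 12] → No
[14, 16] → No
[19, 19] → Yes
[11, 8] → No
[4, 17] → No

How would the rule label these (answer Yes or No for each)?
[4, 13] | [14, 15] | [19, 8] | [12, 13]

One predicate separates the groups cleanly: max ≥ 18.
No: [4, 13], since max 13. No: [14, 15], since max 15. Yes: [19, 8], since max 19. No: [12, 13], since max 13.

No, No, Yes, No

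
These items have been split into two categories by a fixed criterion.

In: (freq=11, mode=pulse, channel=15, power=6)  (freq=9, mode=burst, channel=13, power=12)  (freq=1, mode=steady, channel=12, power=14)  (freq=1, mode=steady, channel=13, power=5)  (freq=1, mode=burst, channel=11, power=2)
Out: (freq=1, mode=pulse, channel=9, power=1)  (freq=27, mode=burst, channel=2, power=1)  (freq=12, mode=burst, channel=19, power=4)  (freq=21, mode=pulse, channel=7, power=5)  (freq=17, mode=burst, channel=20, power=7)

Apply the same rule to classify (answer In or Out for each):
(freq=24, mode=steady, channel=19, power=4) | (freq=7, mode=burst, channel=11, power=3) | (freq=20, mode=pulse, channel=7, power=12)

Out, In, Out

The common property of the 'In' items is: power ≥ 2 AND freq ≤ 11. No 'Out' item has it.
(freq=24, mode=steady, channel=19, power=4): Out (power = 4, freq = 24).
(freq=7, mode=burst, channel=11, power=3): In (power = 3, freq = 7).
(freq=20, mode=pulse, channel=7, power=12): Out (power = 12, freq = 20).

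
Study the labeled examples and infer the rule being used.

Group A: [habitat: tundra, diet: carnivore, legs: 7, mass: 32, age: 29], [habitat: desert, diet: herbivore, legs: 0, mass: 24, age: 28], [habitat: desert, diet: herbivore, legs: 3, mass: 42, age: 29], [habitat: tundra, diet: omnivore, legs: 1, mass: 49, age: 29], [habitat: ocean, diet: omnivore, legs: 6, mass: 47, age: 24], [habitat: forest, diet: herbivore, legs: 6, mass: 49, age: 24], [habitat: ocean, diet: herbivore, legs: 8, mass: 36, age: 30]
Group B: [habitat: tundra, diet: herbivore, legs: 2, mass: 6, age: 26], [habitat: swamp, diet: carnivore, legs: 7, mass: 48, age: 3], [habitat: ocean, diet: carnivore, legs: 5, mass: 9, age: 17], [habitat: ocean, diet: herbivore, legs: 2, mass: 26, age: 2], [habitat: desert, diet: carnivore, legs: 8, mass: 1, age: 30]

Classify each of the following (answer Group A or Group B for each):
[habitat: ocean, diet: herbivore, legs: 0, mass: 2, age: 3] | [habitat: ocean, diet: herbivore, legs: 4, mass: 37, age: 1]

The pattern is that an item is 'Group A' exactly when: mass ≥ 9 AND age ≥ 24.
Group B: [habitat: ocean, diet: herbivore, legs: 0, mass: 2, age: 3], since mass = 2, age = 3. Group B: [habitat: ocean, diet: herbivore, legs: 4, mass: 37, age: 1], since mass = 37, age = 1.

Group B, Group B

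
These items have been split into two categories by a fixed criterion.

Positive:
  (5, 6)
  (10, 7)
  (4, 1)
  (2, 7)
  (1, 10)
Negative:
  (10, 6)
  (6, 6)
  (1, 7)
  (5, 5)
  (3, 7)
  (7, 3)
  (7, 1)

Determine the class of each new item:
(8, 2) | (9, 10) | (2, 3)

The classifier is using: sum is odd.
(8, 2) — 8+2 = 10, hence Negative. (9, 10) — 9+10 = 19, hence Positive. (2, 3) — 2+3 = 5, hence Positive.

Negative, Positive, Positive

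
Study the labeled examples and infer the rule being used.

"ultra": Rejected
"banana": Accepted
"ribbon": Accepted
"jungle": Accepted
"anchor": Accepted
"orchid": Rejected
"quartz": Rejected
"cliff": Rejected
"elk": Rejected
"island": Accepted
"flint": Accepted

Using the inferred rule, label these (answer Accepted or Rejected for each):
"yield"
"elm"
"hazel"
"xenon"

Looking at the examples, the only property every 'Accepted' case has and every 'Rejected' case lacks is: contains 'n'.
"yield": Rejected (no 'n').
"elm": Rejected (no 'n').
"hazel": Rejected (no 'n').
"xenon": Accepted (has 'n').

Rejected, Rejected, Rejected, Accepted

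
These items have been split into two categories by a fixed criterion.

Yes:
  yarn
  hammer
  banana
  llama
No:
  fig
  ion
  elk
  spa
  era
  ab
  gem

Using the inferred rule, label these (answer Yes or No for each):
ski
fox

No, No

A rule that fits every label: length ≥ 4 — true of each 'Yes' example, false of each 'No' one.
ski: length 3 — does not satisfy this, so No. fox: length 3 — does not satisfy this, so No.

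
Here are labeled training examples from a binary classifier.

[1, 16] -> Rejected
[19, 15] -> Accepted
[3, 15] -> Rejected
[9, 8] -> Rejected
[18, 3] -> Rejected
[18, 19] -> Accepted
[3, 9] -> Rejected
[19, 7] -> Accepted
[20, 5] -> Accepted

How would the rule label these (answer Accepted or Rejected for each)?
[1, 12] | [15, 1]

Every 'Accepted' example satisfies: sum ≥ 25. None of the 'Rejected' examples do.
[1, 12]: 1+12 = 13 — doesn't qualify, so Rejected. [15, 1]: 15+1 = 16 — doesn't qualify, so Rejected.

Rejected, Rejected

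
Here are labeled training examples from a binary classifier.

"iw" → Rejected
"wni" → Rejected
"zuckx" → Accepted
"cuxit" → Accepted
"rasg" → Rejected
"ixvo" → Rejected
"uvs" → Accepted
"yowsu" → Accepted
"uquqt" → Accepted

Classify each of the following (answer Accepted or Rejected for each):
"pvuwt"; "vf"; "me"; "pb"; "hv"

Rule: contains 'u'. This holds for each 'Accepted' example and fails for each 'Rejected' one.

Accepted, Rejected, Rejected, Rejected, Rejected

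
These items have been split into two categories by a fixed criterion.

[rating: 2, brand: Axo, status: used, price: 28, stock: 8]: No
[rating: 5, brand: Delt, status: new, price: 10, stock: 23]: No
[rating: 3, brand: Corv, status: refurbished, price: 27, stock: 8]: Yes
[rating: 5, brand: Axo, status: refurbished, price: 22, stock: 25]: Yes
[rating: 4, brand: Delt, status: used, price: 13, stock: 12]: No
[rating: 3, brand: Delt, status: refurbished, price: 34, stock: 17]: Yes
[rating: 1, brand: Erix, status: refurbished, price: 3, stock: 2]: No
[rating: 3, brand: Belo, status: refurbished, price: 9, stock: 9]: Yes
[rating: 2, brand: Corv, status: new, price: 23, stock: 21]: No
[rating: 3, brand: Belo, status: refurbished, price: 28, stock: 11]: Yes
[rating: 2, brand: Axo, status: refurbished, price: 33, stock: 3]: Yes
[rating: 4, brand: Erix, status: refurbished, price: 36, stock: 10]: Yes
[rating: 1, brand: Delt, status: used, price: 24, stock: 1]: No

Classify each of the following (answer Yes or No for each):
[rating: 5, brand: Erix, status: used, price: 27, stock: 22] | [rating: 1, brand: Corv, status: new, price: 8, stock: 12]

The classifier is using: status is refurbished AND price ≥ 9.
[rating: 5, brand: Erix, status: used, price: 27, stock: 22] — status is used, price = 27, hence No. [rating: 1, brand: Corv, status: new, price: 8, stock: 12] — status is new, price = 8, hence No.

No, No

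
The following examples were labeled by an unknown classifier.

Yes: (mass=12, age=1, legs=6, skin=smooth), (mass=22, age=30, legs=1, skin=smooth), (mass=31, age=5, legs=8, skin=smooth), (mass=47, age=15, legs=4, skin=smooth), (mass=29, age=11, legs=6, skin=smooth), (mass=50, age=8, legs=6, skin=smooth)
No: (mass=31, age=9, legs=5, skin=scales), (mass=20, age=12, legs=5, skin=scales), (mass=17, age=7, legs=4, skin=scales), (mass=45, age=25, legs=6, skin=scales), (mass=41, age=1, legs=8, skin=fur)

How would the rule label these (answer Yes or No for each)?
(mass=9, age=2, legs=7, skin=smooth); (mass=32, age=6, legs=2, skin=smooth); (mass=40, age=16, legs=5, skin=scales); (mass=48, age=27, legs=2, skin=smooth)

One predicate separates the groups cleanly: skin is smooth.
Yes: (mass=9, age=2, legs=7, skin=smooth), since skin is smooth. Yes: (mass=32, age=6, legs=2, skin=smooth), since skin is smooth. No: (mass=40, age=16, legs=5, skin=scales), since skin is scales. Yes: (mass=48, age=27, legs=2, skin=smooth), since skin is smooth.

Yes, Yes, No, Yes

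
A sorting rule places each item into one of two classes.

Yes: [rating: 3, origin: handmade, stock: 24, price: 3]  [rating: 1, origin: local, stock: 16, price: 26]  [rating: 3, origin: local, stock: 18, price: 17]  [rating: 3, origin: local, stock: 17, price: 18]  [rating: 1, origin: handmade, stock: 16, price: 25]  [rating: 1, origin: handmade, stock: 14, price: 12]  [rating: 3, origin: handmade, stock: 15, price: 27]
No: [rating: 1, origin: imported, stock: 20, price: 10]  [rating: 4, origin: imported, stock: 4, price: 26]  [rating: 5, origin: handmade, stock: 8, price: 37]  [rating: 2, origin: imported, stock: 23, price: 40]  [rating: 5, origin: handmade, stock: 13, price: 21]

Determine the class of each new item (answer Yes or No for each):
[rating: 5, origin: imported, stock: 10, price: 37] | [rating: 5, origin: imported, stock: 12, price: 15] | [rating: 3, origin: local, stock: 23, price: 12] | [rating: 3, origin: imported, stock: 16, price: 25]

The simplest hypothesis consistent with all the labels is: origin is not imported AND rating ≤ 3.

No, No, Yes, No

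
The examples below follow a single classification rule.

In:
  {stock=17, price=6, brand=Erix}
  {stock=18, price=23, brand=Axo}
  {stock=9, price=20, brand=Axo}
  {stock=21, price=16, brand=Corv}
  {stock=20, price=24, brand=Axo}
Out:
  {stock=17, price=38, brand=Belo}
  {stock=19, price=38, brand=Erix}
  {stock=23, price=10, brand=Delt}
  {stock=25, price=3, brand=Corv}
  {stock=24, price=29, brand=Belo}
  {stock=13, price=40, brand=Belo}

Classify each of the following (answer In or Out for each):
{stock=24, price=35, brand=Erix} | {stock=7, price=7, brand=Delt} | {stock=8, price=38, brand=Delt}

Out, In, Out

Rule: price ≤ 24 AND stock ≤ 21. This holds for each 'In' example and fails for each 'Out' one.
{stock=24, price=35, brand=Erix} — price = 35, stock = 24, hence Out.
{stock=7, price=7, brand=Delt} — price = 7, stock = 7, hence In.
{stock=8, price=38, brand=Delt} — price = 38, stock = 8, hence Out.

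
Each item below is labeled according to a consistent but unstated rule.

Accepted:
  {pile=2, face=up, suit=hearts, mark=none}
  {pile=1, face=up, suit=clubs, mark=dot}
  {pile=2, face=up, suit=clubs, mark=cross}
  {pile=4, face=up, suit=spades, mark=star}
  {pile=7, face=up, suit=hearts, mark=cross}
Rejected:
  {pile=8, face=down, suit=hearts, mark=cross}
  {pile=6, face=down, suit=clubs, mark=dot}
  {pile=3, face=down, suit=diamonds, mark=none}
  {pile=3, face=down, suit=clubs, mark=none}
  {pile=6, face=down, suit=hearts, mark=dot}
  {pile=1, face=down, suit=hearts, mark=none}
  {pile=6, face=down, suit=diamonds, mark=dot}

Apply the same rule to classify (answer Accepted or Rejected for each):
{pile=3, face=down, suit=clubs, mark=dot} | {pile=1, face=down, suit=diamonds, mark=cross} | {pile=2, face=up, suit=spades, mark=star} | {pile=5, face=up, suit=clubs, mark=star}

Rejected, Rejected, Accepted, Accepted

'Accepted' ⟺ face is up.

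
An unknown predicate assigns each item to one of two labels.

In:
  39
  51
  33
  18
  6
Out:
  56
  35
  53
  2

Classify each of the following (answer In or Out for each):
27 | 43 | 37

In, Out, Out

The pattern is that an item is 'In' exactly when: multiple of 3.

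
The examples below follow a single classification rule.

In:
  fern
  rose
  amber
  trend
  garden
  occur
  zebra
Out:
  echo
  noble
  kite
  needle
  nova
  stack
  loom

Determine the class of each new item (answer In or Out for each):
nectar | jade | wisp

In, Out, Out

The rule appears to be: contains 'r'.
nectar: has 'r' — fits, so In.
jade: no 'r' — does not pass, so Out.
wisp: no 'r' — does not pass, so Out.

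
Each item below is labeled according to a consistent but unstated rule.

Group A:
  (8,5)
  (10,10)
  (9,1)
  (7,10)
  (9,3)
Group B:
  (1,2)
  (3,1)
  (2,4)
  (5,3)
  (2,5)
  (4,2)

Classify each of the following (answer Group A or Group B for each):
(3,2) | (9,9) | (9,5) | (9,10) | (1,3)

A rule that fits every label: sum ≥ 10 — true of each 'Group A' example, false of each 'Group B' one.
(3,2): Group B (3+2 = 5).
(9,9): Group A (9+9 = 18).
(9,5): Group A (9+5 = 14).
(9,10): Group A (9+10 = 19).
(1,3): Group B (1+3 = 4).

Group B, Group A, Group A, Group A, Group B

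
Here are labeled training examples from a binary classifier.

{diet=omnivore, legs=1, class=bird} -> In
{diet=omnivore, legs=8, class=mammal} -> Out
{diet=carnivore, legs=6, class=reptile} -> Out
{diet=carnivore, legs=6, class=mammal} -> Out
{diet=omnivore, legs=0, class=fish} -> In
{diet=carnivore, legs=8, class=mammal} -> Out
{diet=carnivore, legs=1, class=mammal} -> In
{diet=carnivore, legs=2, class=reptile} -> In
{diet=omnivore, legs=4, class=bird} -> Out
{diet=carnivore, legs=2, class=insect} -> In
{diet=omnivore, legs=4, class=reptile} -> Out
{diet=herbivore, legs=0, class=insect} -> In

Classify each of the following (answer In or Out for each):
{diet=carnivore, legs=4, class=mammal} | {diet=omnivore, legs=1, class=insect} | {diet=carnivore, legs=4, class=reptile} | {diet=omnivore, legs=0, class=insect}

Out, In, Out, In

Rule: legs ≤ 2. This holds for each 'In' example and fails for each 'Out' one.
{diet=carnivore, legs=4, class=mammal}: Out (legs = 4).
{diet=omnivore, legs=1, class=insect}: In (legs = 1).
{diet=carnivore, legs=4, class=reptile}: Out (legs = 4).
{diet=omnivore, legs=0, class=insect}: In (legs = 0).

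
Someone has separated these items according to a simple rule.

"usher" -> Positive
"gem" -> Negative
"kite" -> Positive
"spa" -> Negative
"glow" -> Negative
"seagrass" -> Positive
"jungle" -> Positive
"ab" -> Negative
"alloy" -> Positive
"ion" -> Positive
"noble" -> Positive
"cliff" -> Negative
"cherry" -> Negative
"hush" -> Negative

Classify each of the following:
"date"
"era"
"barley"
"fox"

Positive, Positive, Positive, Negative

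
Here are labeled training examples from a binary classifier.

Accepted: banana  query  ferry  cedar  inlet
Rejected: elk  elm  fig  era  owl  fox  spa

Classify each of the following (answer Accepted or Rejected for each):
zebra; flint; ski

Accepted, Accepted, Rejected

All 'Accepted' examples share one property — length ≥ 5 — and every 'Rejected' example lacks it.
zebra — length 5, hence Accepted.
flint — length 5, hence Accepted.
ski — length 3, hence Rejected.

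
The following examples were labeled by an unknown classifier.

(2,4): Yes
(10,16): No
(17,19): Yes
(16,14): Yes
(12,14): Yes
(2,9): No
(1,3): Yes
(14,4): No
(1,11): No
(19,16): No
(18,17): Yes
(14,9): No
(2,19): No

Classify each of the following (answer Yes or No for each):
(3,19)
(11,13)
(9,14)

The common property of the 'Yes' items is: |first − second| ≤ 2. No 'No' item has it.
(3,19) → |3−19| = 16 → No.
(11,13) → |11−13| = 2 → Yes.
(9,14) → |9−14| = 5 → No.

No, Yes, No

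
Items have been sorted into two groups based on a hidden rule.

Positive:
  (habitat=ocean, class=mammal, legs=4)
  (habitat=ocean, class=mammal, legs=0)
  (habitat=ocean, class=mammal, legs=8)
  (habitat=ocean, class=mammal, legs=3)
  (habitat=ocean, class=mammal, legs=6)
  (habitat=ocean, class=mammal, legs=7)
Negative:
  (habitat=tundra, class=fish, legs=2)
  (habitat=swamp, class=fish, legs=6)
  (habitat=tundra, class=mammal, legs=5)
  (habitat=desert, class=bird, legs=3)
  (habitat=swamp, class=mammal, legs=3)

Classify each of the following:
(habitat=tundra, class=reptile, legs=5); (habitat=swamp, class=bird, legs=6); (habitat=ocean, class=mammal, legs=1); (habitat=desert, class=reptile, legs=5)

Negative, Negative, Positive, Negative

The pattern is that an item is 'Positive' exactly when: habitat is ocean.
(habitat=tundra, class=reptile, legs=5): Negative (habitat is tundra). (habitat=swamp, class=bird, legs=6): Negative (habitat is swamp). (habitat=ocean, class=mammal, legs=1): Positive (habitat is ocean). (habitat=desert, class=reptile, legs=5): Negative (habitat is desert).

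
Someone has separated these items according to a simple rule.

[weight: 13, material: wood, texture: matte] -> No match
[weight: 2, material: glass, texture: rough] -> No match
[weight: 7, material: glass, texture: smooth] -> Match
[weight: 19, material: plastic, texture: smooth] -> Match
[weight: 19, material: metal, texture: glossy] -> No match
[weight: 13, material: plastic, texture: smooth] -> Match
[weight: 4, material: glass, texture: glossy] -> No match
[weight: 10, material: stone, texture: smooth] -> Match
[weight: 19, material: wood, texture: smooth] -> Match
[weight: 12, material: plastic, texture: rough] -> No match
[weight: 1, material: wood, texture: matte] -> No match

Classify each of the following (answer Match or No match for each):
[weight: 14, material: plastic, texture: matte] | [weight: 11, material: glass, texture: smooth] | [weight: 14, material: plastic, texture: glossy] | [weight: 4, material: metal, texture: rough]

No match, Match, No match, No match

Comparing the two groups points to one rule — texture is smooth.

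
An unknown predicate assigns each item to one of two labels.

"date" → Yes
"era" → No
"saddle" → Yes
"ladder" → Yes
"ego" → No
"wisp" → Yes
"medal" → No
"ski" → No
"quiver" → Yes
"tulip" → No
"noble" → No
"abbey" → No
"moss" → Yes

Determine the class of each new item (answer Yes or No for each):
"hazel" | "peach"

No, No

Rule: even length. This holds for each 'Yes' example and fails for each 'No' one.
"hazel": length 5 — fails this test, so No.
"peach": length 5 — fails this test, so No.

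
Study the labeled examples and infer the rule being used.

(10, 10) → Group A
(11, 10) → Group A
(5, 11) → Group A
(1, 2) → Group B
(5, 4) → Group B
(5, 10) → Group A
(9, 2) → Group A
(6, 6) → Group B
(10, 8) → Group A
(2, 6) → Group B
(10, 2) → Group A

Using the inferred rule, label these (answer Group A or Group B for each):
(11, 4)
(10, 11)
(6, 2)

Group A, Group A, Group B

Every 'Group A' example satisfies: max ≥ 8. None of the 'Group B' examples do.
(11, 4): max 11 — has this property, so Group A. (10, 11): max 11 — has this property, so Group A. (6, 2): max 6 — lacks this property, so Group B.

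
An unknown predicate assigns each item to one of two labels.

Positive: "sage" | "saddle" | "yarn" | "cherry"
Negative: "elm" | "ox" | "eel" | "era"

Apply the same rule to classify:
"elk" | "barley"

The common property of the 'Positive' items is: length ≥ 4. No 'Negative' item has it.
"elk": length 3, does not fit → Negative. "barley": length 6, matches → Positive.

Negative, Positive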